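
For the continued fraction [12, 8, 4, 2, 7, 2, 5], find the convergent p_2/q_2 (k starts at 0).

400/33

Using pₖ = aₖpₖ₋₁ + pₖ₋₂, qₖ = aₖqₖ₋₁ + qₖ₋₂ (with p₋₁=1, p₋₂=0, q₋₁=0, q₋₂=1):
  k=0: a=12, p=12, q=1
  k=1: a=8, p=97, q=8
  k=2: a=4, p=400, q=33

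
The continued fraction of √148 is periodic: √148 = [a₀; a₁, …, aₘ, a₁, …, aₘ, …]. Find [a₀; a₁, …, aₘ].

a₀ = ⌊√148⌋ = 12.
With m₀=0, d₀=1 and mₖ₊₁ = dₖaₖ − mₖ, dₖ₊₁ = (n − mₖ₊₁²)/dₖ, aₖ₊₁ = ⌊(a₀+mₖ₊₁)/dₖ₊₁⌋:
  k=1: m=12, d=4, a=6
  k=2: m=12, d=1, a=24
d=1 and a=2a₀=24 at k=2, so the next step gives (m, d) = (12, 4) again — its k=1 value — and the period has length 2.

[12; 6, 24]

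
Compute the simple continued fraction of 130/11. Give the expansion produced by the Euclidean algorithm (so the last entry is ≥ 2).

130 = 11*11 + 9
11 = 1*9 + 2
9 = 4*2 + 1
2 = 2*1 + 0  (stop)
So 130/11 = [11; 1, 4, 2].

[11; 1, 4, 2]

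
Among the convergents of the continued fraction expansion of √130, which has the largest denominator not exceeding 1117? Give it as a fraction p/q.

6499/570

√130 = [11; 2, 2, 22, …] (period length 3).
Convergents:
  p_0/q_0 = 11/1
  p_1/q_1 = 23/2
  p_2/q_2 = 57/5
  p_3/q_3 = 1277/112
  p_4/q_4 = 2611/229
  p_5/q_5 = 6499/570
  p_6/q_6 = 145589/12769
q_5 = 570 ≤ 1117 < 12769 = q_6, so the answer is 6499/570.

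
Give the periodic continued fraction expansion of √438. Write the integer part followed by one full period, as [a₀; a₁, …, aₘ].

[20; 1, 12, 1, 40]

a₀ = ⌊√438⌋ = 20.
With m₀=0, d₀=1 and mₖ₊₁ = dₖaₖ − mₖ, dₖ₊₁ = (n − mₖ₊₁²)/dₖ, aₖ₊₁ = ⌊(a₀+mₖ₊₁)/dₖ₊₁⌋:
  k=1: m=20, d=38, a=1
  k=2: m=18, d=3, a=12
  k=3: m=18, d=38, a=1
  k=4: m=20, d=1, a=40
d=1 and a=2a₀=40 at k=4, so the next step gives (m, d) = (20, 38) again — its k=1 value — and the period has length 4.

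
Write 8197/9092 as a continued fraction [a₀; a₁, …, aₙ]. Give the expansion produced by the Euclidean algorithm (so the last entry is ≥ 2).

8197 = 0·9092 + 8197
9092 = 1·8197 + 895
8197 = 9·895 + 142
895 = 6·142 + 43
142 = 3·43 + 13
43 = 3·13 + 4
13 = 3·4 + 1
4 = 4·1 + 0  (stop)
So 8197/9092 = [0; 1, 9, 6, 3, 3, 3, 4].

[0; 1, 9, 6, 3, 3, 3, 4]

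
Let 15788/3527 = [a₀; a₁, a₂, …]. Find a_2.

10

15788 = 4·3527 + 1680   →  a_0 = 4
3527 = 2·1680 + 167   →  a_1 = 2
1680 = 10·167 + 10   →  a_2 = 10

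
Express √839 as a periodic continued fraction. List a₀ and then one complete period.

a₀ = ⌊√839⌋ = 28.
With m₀=0, d₀=1 and mₖ₊₁ = dₖaₖ − mₖ, dₖ₊₁ = (n − mₖ₊₁²)/dₖ, aₖ₊₁ = ⌊(a₀+mₖ₊₁)/dₖ₊₁⌋:
  k=1: m=28, d=55, a=1
  k=2: m=27, d=2, a=27
  k=3: m=27, d=55, a=1
  k=4: m=28, d=1, a=56
d=1 and a=2a₀=56 at k=4, so the next step gives (m, d) = (28, 55) again — its k=1 value — and the period has length 4.

[28; 1, 27, 1, 56]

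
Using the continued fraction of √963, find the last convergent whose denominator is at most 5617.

59675/1923

√963 = [31; 31, 62, …] (period length 2).
Convergents:
  p_0/q_0 = 31/1
  p_1/q_1 = 962/31
  p_2/q_2 = 59675/1923
  p_3/q_3 = 1850887/59644
q_2 = 1923 ≤ 5617 < 59644 = q_3, so the answer is 59675/1923.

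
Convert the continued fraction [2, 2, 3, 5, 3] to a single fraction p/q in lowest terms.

Fold from the inside: start with 3/1.
  5 + 1/3 = 16/3
  3 + 3/16 = 51/16
  2 + 16/51 = 118/51
  2 + 51/118 = 287/118

287/118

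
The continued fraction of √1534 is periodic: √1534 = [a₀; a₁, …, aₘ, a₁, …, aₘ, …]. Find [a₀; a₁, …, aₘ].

a₀ = ⌊√1534⌋ = 39.
With m₀=0, d₀=1 and mₖ₊₁ = dₖaₖ − mₖ, dₖ₊₁ = (n − mₖ₊₁²)/dₖ, aₖ₊₁ = ⌊(a₀+mₖ₊₁)/dₖ₊₁⌋:
  k=1: m=39, d=13, a=6
  k=2: m=39, d=1, a=78
d=1 and a=2a₀=78 at k=2, so the next step gives (m, d) = (39, 13) again — its k=1 value — and the period has length 2.

[39; 6, 78]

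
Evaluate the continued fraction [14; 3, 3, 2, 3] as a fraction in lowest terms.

Using pₖ = aₖpₖ₋₁ + pₖ₋₂ and qₖ = aₖqₖ₋₁ + qₖ₋₂:
  k=0: a=14, p=14, q=1
  k=1: a=3, p=43, q=3
  k=2: a=3, p=143, q=10
  k=3: a=2, p=329, q=23
  k=4: a=3, p=1130, q=79

1130/79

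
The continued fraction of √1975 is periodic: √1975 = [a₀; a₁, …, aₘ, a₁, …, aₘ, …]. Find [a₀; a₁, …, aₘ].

[44; 2, 3, 1, 2, 1, 3, 2, 88]

a₀ = ⌊√1975⌋ = 44.
With m₀=0, d₀=1 and mₖ₊₁ = dₖaₖ − mₖ, dₖ₊₁ = (n − mₖ₊₁²)/dₖ, aₖ₊₁ = ⌊(a₀+mₖ₊₁)/dₖ₊₁⌋:
  k=1: m=44, d=39, a=2
  k=2: m=34, d=21, a=3
  k=3: m=29, d=54, a=1
  k=4: m=25, d=25, a=2
  k=5: m=25, d=54, a=1
  k=6: m=29, d=21, a=3
  k=7: m=34, d=39, a=2
  k=8: m=44, d=1, a=88
d=1 and a=2a₀=88 at k=8, so the next step gives (m, d) = (44, 39) again — its k=1 value — and the period has length 8.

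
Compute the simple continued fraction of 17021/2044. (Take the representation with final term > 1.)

17021 = 8*2044 + 669
2044 = 3*669 + 37
669 = 18*37 + 3
37 = 12*3 + 1
3 = 3*1 + 0  (stop)
So 17021/2044 = [8; 3, 18, 12, 3].

[8; 3, 18, 12, 3]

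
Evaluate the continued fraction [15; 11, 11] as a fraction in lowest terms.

Using pₖ = aₖpₖ₋₁ + pₖ₋₂ and qₖ = aₖqₖ₋₁ + qₖ₋₂:
  k=0: a=15, p=15, q=1
  k=1: a=11, p=166, q=11
  k=2: a=11, p=1841, q=122

1841/122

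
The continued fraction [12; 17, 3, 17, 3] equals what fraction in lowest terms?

Using pₖ = aₖpₖ₋₁ + pₖ₋₂ and qₖ = aₖqₖ₋₁ + qₖ₋₂:
  k=0: a=12, p=12, q=1
  k=1: a=17, p=205, q=17
  k=2: a=3, p=627, q=52
  k=3: a=17, p=10864, q=901
  k=4: a=3, p=33219, q=2755

33219/2755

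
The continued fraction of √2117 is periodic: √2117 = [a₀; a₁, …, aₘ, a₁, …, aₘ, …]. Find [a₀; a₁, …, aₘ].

[46; 92]

a₀ = ⌊√2117⌋ = 46.
With m₀=0, d₀=1 and mₖ₊₁ = dₖaₖ − mₖ, dₖ₊₁ = (n − mₖ₊₁²)/dₖ, aₖ₊₁ = ⌊(a₀+mₖ₊₁)/dₖ₊₁⌋:
  k=1: m=46, d=1, a=92
d=1 and a=2a₀=92 at k=1, so the next step gives (m, d) = (46, 1) again — its k=1 value — and the period has length 1.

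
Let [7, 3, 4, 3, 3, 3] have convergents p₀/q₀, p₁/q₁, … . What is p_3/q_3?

Using pₖ = aₖpₖ₋₁ + pₖ₋₂, qₖ = aₖqₖ₋₁ + qₖ₋₂ (with p₋₁=1, p₋₂=0, q₋₁=0, q₋₂=1):
  k=0: a=7, p=7, q=1
  k=1: a=3, p=22, q=3
  k=2: a=4, p=95, q=13
  k=3: a=3, p=307, q=42

307/42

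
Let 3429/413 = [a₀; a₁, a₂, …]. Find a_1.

3429 = 8·413 + 125   →  a_0 = 8
413 = 3·125 + 38   →  a_1 = 3

3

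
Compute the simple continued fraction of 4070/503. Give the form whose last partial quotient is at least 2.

[8; 10, 1, 14, 3]

4070 = 8·503 + 46
503 = 10·46 + 43
46 = 1·43 + 3
43 = 14·3 + 1
3 = 3·1 + 0  (stop)
So 4070/503 = [8; 10, 1, 14, 3].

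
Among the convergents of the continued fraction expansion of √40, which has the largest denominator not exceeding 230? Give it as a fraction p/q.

√40 = [6; 3, 12, …] (period length 2).
Convergents:
  p_0/q_0 = 6/1
  p_1/q_1 = 19/3
  p_2/q_2 = 234/37
  p_3/q_3 = 721/114
  p_4/q_4 = 8886/1405
q_3 = 114 ≤ 230 < 1405 = q_4, so the answer is 721/114.

721/114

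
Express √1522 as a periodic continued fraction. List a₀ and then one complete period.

[39; 78]

a₀ = ⌊√1522⌋ = 39.
With m₀=0, d₀=1 and mₖ₊₁ = dₖaₖ − mₖ, dₖ₊₁ = (n − mₖ₊₁²)/dₖ, aₖ₊₁ = ⌊(a₀+mₖ₊₁)/dₖ₊₁⌋:
  k=1: m=39, d=1, a=78
d=1 and a=2a₀=78 at k=1, so the next step gives (m, d) = (39, 1) again — its k=1 value — and the period has length 1.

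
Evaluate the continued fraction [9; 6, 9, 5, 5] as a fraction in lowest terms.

13379/1460

Using pₖ = aₖpₖ₋₁ + pₖ₋₂ and qₖ = aₖqₖ₋₁ + qₖ₋₂:
  k=0: a=9, p=9, q=1
  k=1: a=6, p=55, q=6
  k=2: a=9, p=504, q=55
  k=3: a=5, p=2575, q=281
  k=4: a=5, p=13379, q=1460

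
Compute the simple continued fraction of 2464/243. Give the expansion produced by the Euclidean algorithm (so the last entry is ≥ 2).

2464 = 10*243 + 34
243 = 7*34 + 5
34 = 6*5 + 4
5 = 1*4 + 1
4 = 4*1 + 0  (stop)
So 2464/243 = [10; 7, 6, 1, 4].

[10; 7, 6, 1, 4]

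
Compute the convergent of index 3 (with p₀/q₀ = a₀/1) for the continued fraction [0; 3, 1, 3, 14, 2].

4/15

Using pₖ = aₖpₖ₋₁ + pₖ₋₂, qₖ = aₖqₖ₋₁ + qₖ₋₂ (with p₋₁=1, p₋₂=0, q₋₁=0, q₋₂=1):
  k=0: a=0, p=0, q=1
  k=1: a=3, p=1, q=3
  k=2: a=1, p=1, q=4
  k=3: a=3, p=4, q=15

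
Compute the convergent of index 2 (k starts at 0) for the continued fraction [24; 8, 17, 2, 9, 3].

Using pₖ = aₖpₖ₋₁ + pₖ₋₂, qₖ = aₖqₖ₋₁ + qₖ₋₂ (with p₋₁=1, p₋₂=0, q₋₁=0, q₋₂=1):
  k=0: a=24, p=24, q=1
  k=1: a=8, p=193, q=8
  k=2: a=17, p=3305, q=137

3305/137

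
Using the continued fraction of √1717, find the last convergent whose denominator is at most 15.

√1717 = [41; 2, 3, 2, 4, 2, 3, 2, 82, …] (period length 8).
Convergents:
  p_0/q_0 = 41/1
  p_1/q_1 = 83/2
  p_2/q_2 = 290/7
  p_3/q_3 = 663/16
q_2 = 7 ≤ 15 < 16 = q_3, so the answer is 290/7.

290/7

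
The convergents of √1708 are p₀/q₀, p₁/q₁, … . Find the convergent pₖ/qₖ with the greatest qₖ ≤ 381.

7687/186

√1708 = [41; 3, 20, 3, 82, …] (period length 4).
Convergents:
  p_0/q_0 = 41/1
  p_1/q_1 = 124/3
  p_2/q_2 = 2521/61
  p_3/q_3 = 7687/186
  p_4/q_4 = 632855/15313
q_3 = 186 ≤ 381 < 15313 = q_4, so the answer is 7687/186.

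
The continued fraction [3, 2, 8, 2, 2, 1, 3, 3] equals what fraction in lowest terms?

Using pₖ = aₖpₖ₋₁ + pₖ₋₂ and qₖ = aₖqₖ₋₁ + qₖ₋₂:
  k=0: a=3, p=3, q=1
  k=1: a=2, p=7, q=2
  k=2: a=8, p=59, q=17
  k=3: a=2, p=125, q=36
  k=4: a=2, p=309, q=89
  k=5: a=1, p=434, q=125
  k=6: a=3, p=1611, q=464
  k=7: a=3, p=5267, q=1517

5267/1517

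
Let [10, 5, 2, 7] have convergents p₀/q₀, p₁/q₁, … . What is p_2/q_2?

112/11

Using pₖ = aₖpₖ₋₁ + pₖ₋₂, qₖ = aₖqₖ₋₁ + qₖ₋₂ (with p₋₁=1, p₋₂=0, q₋₁=0, q₋₂=1):
  k=0: a=10, p=10, q=1
  k=1: a=5, p=51, q=5
  k=2: a=2, p=112, q=11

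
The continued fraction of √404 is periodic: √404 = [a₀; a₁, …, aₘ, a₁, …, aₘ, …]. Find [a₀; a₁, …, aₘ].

a₀ = ⌊√404⌋ = 20.

[20; 10, 40]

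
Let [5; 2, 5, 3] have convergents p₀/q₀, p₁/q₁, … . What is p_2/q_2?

60/11

Using pₖ = aₖpₖ₋₁ + pₖ₋₂, qₖ = aₖqₖ₋₁ + qₖ₋₂ (with p₋₁=1, p₋₂=0, q₋₁=0, q₋₂=1):
  k=0: a=5, p=5, q=1
  k=1: a=2, p=11, q=2
  k=2: a=5, p=60, q=11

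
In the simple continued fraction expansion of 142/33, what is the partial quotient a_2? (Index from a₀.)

3

142 = 4·33 + 10   →  a_0 = 4
33 = 3·10 + 3   →  a_1 = 3
10 = 3·3 + 1   →  a_2 = 3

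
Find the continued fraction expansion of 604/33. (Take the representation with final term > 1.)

604 = 18×33 + 10
33 = 3×10 + 3
10 = 3×3 + 1
3 = 3×1 + 0  (stop)
So 604/33 = [18; 3, 3, 3].

[18; 3, 3, 3]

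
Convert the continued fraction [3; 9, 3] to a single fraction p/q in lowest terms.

87/28

Using pₖ = aₖpₖ₋₁ + pₖ₋₂ and qₖ = aₖqₖ₋₁ + qₖ₋₂:
  k=0: a=3, p=3, q=1
  k=1: a=9, p=28, q=9
  k=2: a=3, p=87, q=28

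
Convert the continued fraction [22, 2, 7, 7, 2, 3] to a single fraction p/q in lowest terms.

17839/794

Using pₖ = aₖpₖ₋₁ + pₖ₋₂ and qₖ = aₖqₖ₋₁ + qₖ₋₂:
  k=0: a=22, p=22, q=1
  k=1: a=2, p=45, q=2
  k=2: a=7, p=337, q=15
  k=3: a=7, p=2404, q=107
  k=4: a=2, p=5145, q=229
  k=5: a=3, p=17839, q=794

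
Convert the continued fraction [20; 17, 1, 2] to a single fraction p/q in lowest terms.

1063/53

Using pₖ = aₖpₖ₋₁ + pₖ₋₂ and qₖ = aₖqₖ₋₁ + qₖ₋₂:
  k=0: a=20, p=20, q=1
  k=1: a=17, p=341, q=17
  k=2: a=1, p=361, q=18
  k=3: a=2, p=1063, q=53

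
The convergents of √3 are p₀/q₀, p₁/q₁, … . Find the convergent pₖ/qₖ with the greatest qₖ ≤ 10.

√3 = [1; 1, 2, …] (period length 2).
Convergents:
  p_0/q_0 = 1/1
  p_1/q_1 = 2/1
  p_2/q_2 = 5/3
  p_3/q_3 = 7/4
  p_4/q_4 = 19/11
q_3 = 4 ≤ 10 < 11 = q_4, so the answer is 7/4.

7/4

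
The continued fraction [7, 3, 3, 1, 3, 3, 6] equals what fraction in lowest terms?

Using pₖ = aₖpₖ₋₁ + pₖ₋₂ and qₖ = aₖqₖ₋₁ + qₖ₋₂:
  k=0: a=7, p=7, q=1
  k=1: a=3, p=22, q=3
  k=2: a=3, p=73, q=10
  k=3: a=1, p=95, q=13
  k=4: a=3, p=358, q=49
  k=5: a=3, p=1169, q=160
  k=6: a=6, p=7372, q=1009

7372/1009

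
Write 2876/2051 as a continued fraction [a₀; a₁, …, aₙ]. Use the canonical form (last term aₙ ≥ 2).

2876 = 1·2051 + 825
2051 = 2·825 + 401
825 = 2·401 + 23
401 = 17·23 + 10
23 = 2·10 + 3
10 = 3·3 + 1
3 = 3·1 + 0  (stop)
So 2876/2051 = [1; 2, 2, 17, 2, 3, 3].

[1; 2, 2, 17, 2, 3, 3]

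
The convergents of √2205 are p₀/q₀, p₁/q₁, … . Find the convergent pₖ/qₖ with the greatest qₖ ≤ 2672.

51841/1104

√2205 = [46; 1, 22, 2, 22, 1, 92, …] (period length 6).
Convergents:
  p_0/q_0 = 46/1
  p_1/q_1 = 47/1
  p_2/q_2 = 1080/23
  p_3/q_3 = 2207/47
  p_4/q_4 = 49634/1057
  p_5/q_5 = 51841/1104
  p_6/q_6 = 4819006/102625
q_5 = 1104 ≤ 2672 < 102625 = q_6, so the answer is 51841/1104.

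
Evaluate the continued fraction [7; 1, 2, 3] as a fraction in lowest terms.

Fold from the inside: start with 3/1.
  2 + 1/3 = 7/3
  1 + 3/7 = 10/7
  7 + 7/10 = 77/10

77/10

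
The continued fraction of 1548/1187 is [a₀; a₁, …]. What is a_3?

2

1548 = 1·1187 + 361   →  a_0 = 1
1187 = 3·361 + 104   →  a_1 = 3
361 = 3·104 + 49   →  a_2 = 3
104 = 2·49 + 6   →  a_3 = 2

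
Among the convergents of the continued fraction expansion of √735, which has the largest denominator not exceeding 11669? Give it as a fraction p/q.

119071/4392

√735 = [27; 9, 54, …] (period length 2).
Convergents:
  p_0/q_0 = 27/1
  p_1/q_1 = 244/9
  p_2/q_2 = 13203/487
  p_3/q_3 = 119071/4392
  p_4/q_4 = 6443037/237655
q_3 = 4392 ≤ 11669 < 237655 = q_4, so the answer is 119071/4392.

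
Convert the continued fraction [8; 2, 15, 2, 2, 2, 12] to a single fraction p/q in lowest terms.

40241/4743

Using pₖ = aₖpₖ₋₁ + pₖ₋₂ and qₖ = aₖqₖ₋₁ + qₖ₋₂:
  k=0: a=8, p=8, q=1
  k=1: a=2, p=17, q=2
  k=2: a=15, p=263, q=31
  k=3: a=2, p=543, q=64
  k=4: a=2, p=1349, q=159
  k=5: a=2, p=3241, q=382
  k=6: a=12, p=40241, q=4743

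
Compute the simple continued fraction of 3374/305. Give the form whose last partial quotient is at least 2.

[11; 16, 19]

3374 = 11×305 + 19
305 = 16×19 + 1
19 = 19×1 + 0  (stop)
So 3374/305 = [11; 16, 19].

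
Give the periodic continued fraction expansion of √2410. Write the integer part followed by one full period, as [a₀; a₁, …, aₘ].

[49; 10, 1, 8, 1, 10, 98]

a₀ = ⌊√2410⌋ = 49.
With m₀=0, d₀=1 and mₖ₊₁ = dₖaₖ − mₖ, dₖ₊₁ = (n − mₖ₊₁²)/dₖ, aₖ₊₁ = ⌊(a₀+mₖ₊₁)/dₖ₊₁⌋:
  k=1: m=49, d=9, a=10
  k=2: m=41, d=81, a=1
  k=3: m=40, d=10, a=8
  k=4: m=40, d=81, a=1
  k=5: m=41, d=9, a=10
  k=6: m=49, d=1, a=98
d=1 and a=2a₀=98 at k=6, so the next step gives (m, d) = (49, 9) again — its k=1 value — and the period has length 6.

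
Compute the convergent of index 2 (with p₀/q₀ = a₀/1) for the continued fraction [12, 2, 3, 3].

87/7

Using pₖ = aₖpₖ₋₁ + pₖ₋₂, qₖ = aₖqₖ₋₁ + qₖ₋₂ (with p₋₁=1, p₋₂=0, q₋₁=0, q₋₂=1):
  k=0: a=12, p=12, q=1
  k=1: a=2, p=25, q=2
  k=2: a=3, p=87, q=7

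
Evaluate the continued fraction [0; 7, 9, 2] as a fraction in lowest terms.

19/135

Fold from the inside: start with 2/1.
  9 + 1/2 = 19/2
  7 + 2/19 = 135/19
  0 + 19/135 = 19/135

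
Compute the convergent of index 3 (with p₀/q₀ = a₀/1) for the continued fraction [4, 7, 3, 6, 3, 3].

575/139

Using pₖ = aₖpₖ₋₁ + pₖ₋₂, qₖ = aₖqₖ₋₁ + qₖ₋₂ (with p₋₁=1, p₋₂=0, q₋₁=0, q₋₂=1):
  k=0: a=4, p=4, q=1
  k=1: a=7, p=29, q=7
  k=2: a=3, p=91, q=22
  k=3: a=6, p=575, q=139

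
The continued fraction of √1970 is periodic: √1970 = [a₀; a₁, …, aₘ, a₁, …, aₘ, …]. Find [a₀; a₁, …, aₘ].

[44; 2, 1, 1, 2, 88]

a₀ = ⌊√1970⌋ = 44.
With m₀=0, d₀=1 and mₖ₊₁ = dₖaₖ − mₖ, dₖ₊₁ = (n − mₖ₊₁²)/dₖ, aₖ₊₁ = ⌊(a₀+mₖ₊₁)/dₖ₊₁⌋:
  k=1: m=44, d=34, a=2
  k=2: m=24, d=41, a=1
  k=3: m=17, d=41, a=1
  k=4: m=24, d=34, a=2
  k=5: m=44, d=1, a=88
d=1 and a=2a₀=88 at k=5, so the next step gives (m, d) = (44, 34) again — its k=1 value — and the period has length 5.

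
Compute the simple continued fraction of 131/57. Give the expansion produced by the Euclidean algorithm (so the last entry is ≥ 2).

131 = 2×57 + 17
57 = 3×17 + 6
17 = 2×6 + 5
6 = 1×5 + 1
5 = 5×1 + 0  (stop)
So 131/57 = [2; 3, 2, 1, 5].

[2; 3, 2, 1, 5]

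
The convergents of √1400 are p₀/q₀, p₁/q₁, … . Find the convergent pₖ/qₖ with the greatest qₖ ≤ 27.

449/12

√1400 = [37; 2, 2, 2, 74, …] (period length 4).
Convergents:
  p_0/q_0 = 37/1
  p_1/q_1 = 75/2
  p_2/q_2 = 187/5
  p_3/q_3 = 449/12
  p_4/q_4 = 33413/893
q_3 = 12 ≤ 27 < 893 = q_4, so the answer is 449/12.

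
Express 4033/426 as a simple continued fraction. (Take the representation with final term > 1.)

[9; 2, 7, 9, 3]

4033 = 9×426 + 199
426 = 2×199 + 28
199 = 7×28 + 3
28 = 9×3 + 1
3 = 3×1 + 0  (stop)
So 4033/426 = [9; 2, 7, 9, 3].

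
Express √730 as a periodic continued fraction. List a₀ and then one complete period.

[27; 54]

a₀ = ⌊√730⌋ = 27.
With m₀=0, d₀=1 and mₖ₊₁ = dₖaₖ − mₖ, dₖ₊₁ = (n − mₖ₊₁²)/dₖ, aₖ₊₁ = ⌊(a₀+mₖ₊₁)/dₖ₊₁⌋:
  k=1: m=27, d=1, a=54
d=1 and a=2a₀=54 at k=1, so the next step gives (m, d) = (27, 1) again — its k=1 value — and the period has length 1.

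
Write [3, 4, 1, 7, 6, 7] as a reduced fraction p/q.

Fold from the inside: start with 7/1.
  6 + 1/7 = 43/7
  7 + 7/43 = 308/43
  1 + 43/308 = 351/308
  4 + 308/351 = 1712/351
  3 + 351/1712 = 5487/1712

5487/1712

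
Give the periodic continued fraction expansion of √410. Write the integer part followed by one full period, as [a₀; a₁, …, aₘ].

[20; 4, 40]

a₀ = ⌊√410⌋ = 20.
With m₀=0, d₀=1 and mₖ₊₁ = dₖaₖ − mₖ, dₖ₊₁ = (n − mₖ₊₁²)/dₖ, aₖ₊₁ = ⌊(a₀+mₖ₊₁)/dₖ₊₁⌋:
  k=1: m=20, d=10, a=4
  k=2: m=20, d=1, a=40
d=1 and a=2a₀=40 at k=2, so the next step gives (m, d) = (20, 10) again — its k=1 value — and the period has length 2.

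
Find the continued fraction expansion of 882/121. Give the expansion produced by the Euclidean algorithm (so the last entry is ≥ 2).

882 = 7·121 + 35
121 = 3·35 + 16
35 = 2·16 + 3
16 = 5·3 + 1
3 = 3·1 + 0  (stop)
So 882/121 = [7; 3, 2, 5, 3].

[7; 3, 2, 5, 3]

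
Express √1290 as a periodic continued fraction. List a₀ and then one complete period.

[35; 1, 10, 1, 70]

a₀ = ⌊√1290⌋ = 35.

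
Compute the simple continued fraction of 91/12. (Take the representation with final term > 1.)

[7; 1, 1, 2, 2]

91 = 7·12 + 7
12 = 1·7 + 5
7 = 1·5 + 2
5 = 2·2 + 1
2 = 2·1 + 0  (stop)
So 91/12 = [7; 1, 1, 2, 2].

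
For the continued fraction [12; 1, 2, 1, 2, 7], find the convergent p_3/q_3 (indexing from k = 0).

51/4

Using pₖ = aₖpₖ₋₁ + pₖ₋₂, qₖ = aₖqₖ₋₁ + qₖ₋₂ (with p₋₁=1, p₋₂=0, q₋₁=0, q₋₂=1):
  k=0: a=12, p=12, q=1
  k=1: a=1, p=13, q=1
  k=2: a=2, p=38, q=3
  k=3: a=1, p=51, q=4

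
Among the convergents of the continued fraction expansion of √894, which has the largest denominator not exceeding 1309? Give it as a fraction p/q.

√894 = [29; 1, 8, 1, 58, …] (period length 4).
Convergents:
  p_0/q_0 = 29/1
  p_1/q_1 = 30/1
  p_2/q_2 = 269/9
  p_3/q_3 = 299/10
  p_4/q_4 = 17611/589
  p_5/q_5 = 17910/599
  p_6/q_6 = 160891/5381
q_5 = 599 ≤ 1309 < 5381 = q_6, so the answer is 17910/599.

17910/599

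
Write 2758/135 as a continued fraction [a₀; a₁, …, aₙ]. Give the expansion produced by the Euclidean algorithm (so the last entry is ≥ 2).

[20; 2, 3, 19]

2758 = 20·135 + 58
135 = 2·58 + 19
58 = 3·19 + 1
19 = 19·1 + 0  (stop)
So 2758/135 = [20; 2, 3, 19].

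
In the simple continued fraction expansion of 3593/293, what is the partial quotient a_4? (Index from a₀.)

7

3593 = 12·293 + 77   →  a_0 = 12
293 = 3·77 + 62   →  a_1 = 3
77 = 1·62 + 15   →  a_2 = 1
62 = 4·15 + 2   →  a_3 = 4
15 = 7·2 + 1   →  a_4 = 7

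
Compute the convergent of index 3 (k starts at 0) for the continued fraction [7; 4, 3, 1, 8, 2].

123/17

Using pₖ = aₖpₖ₋₁ + pₖ₋₂, qₖ = aₖqₖ₋₁ + qₖ₋₂ (with p₋₁=1, p₋₂=0, q₋₁=0, q₋₂=1):
  k=0: a=7, p=7, q=1
  k=1: a=4, p=29, q=4
  k=2: a=3, p=94, q=13
  k=3: a=1, p=123, q=17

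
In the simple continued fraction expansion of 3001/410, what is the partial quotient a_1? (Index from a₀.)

3

3001 = 7·410 + 131   →  a_0 = 7
410 = 3·131 + 17   →  a_1 = 3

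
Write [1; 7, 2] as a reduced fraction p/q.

Fold from the inside: start with 2/1.
  7 + 1/2 = 15/2
  1 + 2/15 = 17/15

17/15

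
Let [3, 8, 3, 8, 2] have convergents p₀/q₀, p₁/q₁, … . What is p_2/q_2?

78/25

Using pₖ = aₖpₖ₋₁ + pₖ₋₂, qₖ = aₖqₖ₋₁ + qₖ₋₂ (with p₋₁=1, p₋₂=0, q₋₁=0, q₋₂=1):
  k=0: a=3, p=3, q=1
  k=1: a=8, p=25, q=8
  k=2: a=3, p=78, q=25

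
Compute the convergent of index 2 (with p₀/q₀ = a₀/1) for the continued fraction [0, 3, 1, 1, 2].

1/4

Using pₖ = aₖpₖ₋₁ + pₖ₋₂, qₖ = aₖqₖ₋₁ + qₖ₋₂ (with p₋₁=1, p₋₂=0, q₋₁=0, q₋₂=1):
  k=0: a=0, p=0, q=1
  k=1: a=3, p=1, q=3
  k=2: a=1, p=1, q=4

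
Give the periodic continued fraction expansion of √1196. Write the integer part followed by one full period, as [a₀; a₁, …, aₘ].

a₀ = ⌊√1196⌋ = 34.
With m₀=0, d₀=1 and mₖ₊₁ = dₖaₖ − mₖ, dₖ₊₁ = (n − mₖ₊₁²)/dₖ, aₖ₊₁ = ⌊(a₀+mₖ₊₁)/dₖ₊₁⌋:
  k=1: m=34, d=40, a=1
  k=2: m=6, d=29, a=1
  k=3: m=23, d=23, a=2
  k=4: m=23, d=29, a=1
  k=5: m=6, d=40, a=1
  k=6: m=34, d=1, a=68
d=1 and a=2a₀=68 at k=6, so the next step gives (m, d) = (34, 40) again — its k=1 value — and the period has length 6.

[34; 1, 1, 2, 1, 1, 68]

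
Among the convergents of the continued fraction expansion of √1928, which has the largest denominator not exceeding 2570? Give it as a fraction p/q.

√1928 = [43; 1, 9, 1, 86, …] (period length 4).
Convergents:
  p_0/q_0 = 43/1
  p_1/q_1 = 44/1
  p_2/q_2 = 439/10
  p_3/q_3 = 483/11
  p_4/q_4 = 41977/956
  p_5/q_5 = 42460/967
  p_6/q_6 = 424117/9659
q_5 = 967 ≤ 2570 < 9659 = q_6, so the answer is 42460/967.

42460/967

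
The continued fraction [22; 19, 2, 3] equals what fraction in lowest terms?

Using pₖ = aₖpₖ₋₁ + pₖ₋₂ and qₖ = aₖqₖ₋₁ + qₖ₋₂:
  k=0: a=22, p=22, q=1
  k=1: a=19, p=419, q=19
  k=2: a=2, p=860, q=39
  k=3: a=3, p=2999, q=136

2999/136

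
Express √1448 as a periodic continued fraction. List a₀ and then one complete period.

[38; 19, 76]

a₀ = ⌊√1448⌋ = 38.
With m₀=0, d₀=1 and mₖ₊₁ = dₖaₖ − mₖ, dₖ₊₁ = (n − mₖ₊₁²)/dₖ, aₖ₊₁ = ⌊(a₀+mₖ₊₁)/dₖ₊₁⌋:
  k=1: m=38, d=4, a=19
  k=2: m=38, d=1, a=76
d=1 and a=2a₀=76 at k=2, so the next step gives (m, d) = (38, 4) again — its k=1 value — and the period has length 2.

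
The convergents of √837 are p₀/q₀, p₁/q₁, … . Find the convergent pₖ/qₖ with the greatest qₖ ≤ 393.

11312/391

√837 = [28; 1, 13, 2, 13, 1, 56, …] (period length 6).
Convergents:
  p_0/q_0 = 28/1
  p_1/q_1 = 29/1
  p_2/q_2 = 405/14
  p_3/q_3 = 839/29
  p_4/q_4 = 11312/391
  p_5/q_5 = 12151/420
q_4 = 391 ≤ 393 < 420 = q_5, so the answer is 11312/391.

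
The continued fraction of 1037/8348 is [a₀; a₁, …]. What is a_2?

19

1037 = 0·8348 + 1037   →  a_0 = 0
8348 = 8·1037 + 52   →  a_1 = 8
1037 = 19·52 + 49   →  a_2 = 19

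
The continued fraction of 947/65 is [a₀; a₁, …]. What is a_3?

3

947 = 14·65 + 37   →  a_0 = 14
65 = 1·37 + 28   →  a_1 = 1
37 = 1·28 + 9   →  a_2 = 1
28 = 3·9 + 1   →  a_3 = 3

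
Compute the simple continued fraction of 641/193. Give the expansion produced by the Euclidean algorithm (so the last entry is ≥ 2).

641 = 3*193 + 62
193 = 3*62 + 7
62 = 8*7 + 6
7 = 1*6 + 1
6 = 6*1 + 0  (stop)
So 641/193 = [3; 3, 8, 1, 6].

[3; 3, 8, 1, 6]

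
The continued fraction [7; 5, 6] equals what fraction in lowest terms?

Fold from the inside: start with 6/1.
  5 + 1/6 = 31/6
  7 + 6/31 = 223/31

223/31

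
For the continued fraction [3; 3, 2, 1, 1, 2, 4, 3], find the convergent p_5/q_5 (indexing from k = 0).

145/44

Using pₖ = aₖpₖ₋₁ + pₖ₋₂, qₖ = aₖqₖ₋₁ + qₖ₋₂ (with p₋₁=1, p₋₂=0, q₋₁=0, q₋₂=1):
  k=0: a=3, p=3, q=1
  k=1: a=3, p=10, q=3
  k=2: a=2, p=23, q=7
  k=3: a=1, p=33, q=10
  k=4: a=1, p=56, q=17
  k=5: a=2, p=145, q=44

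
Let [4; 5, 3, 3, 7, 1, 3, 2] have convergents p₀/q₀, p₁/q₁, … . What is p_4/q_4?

Using pₖ = aₖpₖ₋₁ + pₖ₋₂, qₖ = aₖqₖ₋₁ + qₖ₋₂ (with p₋₁=1, p₋₂=0, q₋₁=0, q₋₂=1):
  k=0: a=4, p=4, q=1
  k=1: a=5, p=21, q=5
  k=2: a=3, p=67, q=16
  k=3: a=3, p=222, q=53
  k=4: a=7, p=1621, q=387

1621/387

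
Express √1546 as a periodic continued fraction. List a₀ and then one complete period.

a₀ = ⌊√1546⌋ = 39.
With m₀=0, d₀=1 and mₖ₊₁ = dₖaₖ − mₖ, dₖ₊₁ = (n − mₖ₊₁²)/dₖ, aₖ₊₁ = ⌊(a₀+mₖ₊₁)/dₖ₊₁⌋:
  k=1: m=39, d=25, a=3
  k=2: m=36, d=10, a=7
  k=3: m=34, d=39, a=1
  k=4: m=5, d=39, a=1
  k=5: m=34, d=10, a=7
  k=6: m=36, d=25, a=3
  k=7: m=39, d=1, a=78
d=1 and a=2a₀=78 at k=7, so the next step gives (m, d) = (39, 25) again — its k=1 value — and the period has length 7.

[39; 3, 7, 1, 1, 7, 3, 78]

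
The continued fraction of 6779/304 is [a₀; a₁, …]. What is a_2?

6779 = 22·304 + 91   →  a_0 = 22
304 = 3·91 + 31   →  a_1 = 3
91 = 2·31 + 29   →  a_2 = 2

2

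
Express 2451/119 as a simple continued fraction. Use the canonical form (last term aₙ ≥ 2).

2451 = 20*119 + 71
119 = 1*71 + 48
71 = 1*48 + 23
48 = 2*23 + 2
23 = 11*2 + 1
2 = 2*1 + 0  (stop)
So 2451/119 = [20; 1, 1, 2, 11, 2].

[20; 1, 1, 2, 11, 2]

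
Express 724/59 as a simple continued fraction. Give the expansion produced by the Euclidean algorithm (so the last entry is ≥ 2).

[12; 3, 1, 2, 5]

724 = 12·59 + 16
59 = 3·16 + 11
16 = 1·11 + 5
11 = 2·5 + 1
5 = 5·1 + 0  (stop)
So 724/59 = [12; 3, 1, 2, 5].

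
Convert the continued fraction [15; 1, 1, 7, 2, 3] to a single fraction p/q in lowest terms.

Using pₖ = aₖpₖ₋₁ + pₖ₋₂ and qₖ = aₖqₖ₋₁ + qₖ₋₂:
  k=0: a=15, p=15, q=1
  k=1: a=1, p=16, q=1
  k=2: a=1, p=31, q=2
  k=3: a=7, p=233, q=15
  k=4: a=2, p=497, q=32
  k=5: a=3, p=1724, q=111

1724/111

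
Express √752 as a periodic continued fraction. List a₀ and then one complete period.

a₀ = ⌊√752⌋ = 27.

[27; 2, 2, 1, 2, 1, 2, 2, 54]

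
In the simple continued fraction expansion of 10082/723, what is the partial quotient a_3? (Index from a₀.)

13

10082 = 13·723 + 683   →  a_0 = 13
723 = 1·683 + 40   →  a_1 = 1
683 = 17·40 + 3   →  a_2 = 17
40 = 13·3 + 1   →  a_3 = 13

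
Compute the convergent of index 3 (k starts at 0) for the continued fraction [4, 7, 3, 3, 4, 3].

302/73

Using pₖ = aₖpₖ₋₁ + pₖ₋₂, qₖ = aₖqₖ₋₁ + qₖ₋₂ (with p₋₁=1, p₋₂=0, q₋₁=0, q₋₂=1):
  k=0: a=4, p=4, q=1
  k=1: a=7, p=29, q=7
  k=2: a=3, p=91, q=22
  k=3: a=3, p=302, q=73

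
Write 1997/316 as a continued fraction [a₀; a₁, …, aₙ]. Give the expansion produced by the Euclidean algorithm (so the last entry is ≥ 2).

[6; 3, 7, 1, 3, 3]

1997 = 6×316 + 101
316 = 3×101 + 13
101 = 7×13 + 10
13 = 1×10 + 3
10 = 3×3 + 1
3 = 3×1 + 0  (stop)
So 1997/316 = [6; 3, 7, 1, 3, 3].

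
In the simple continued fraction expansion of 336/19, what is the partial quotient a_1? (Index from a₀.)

1

336 = 17·19 + 13   →  a_0 = 17
19 = 1·13 + 6   →  a_1 = 1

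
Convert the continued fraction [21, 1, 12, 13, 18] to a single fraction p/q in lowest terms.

67371/3073

Fold from the inside: start with 18/1.
  13 + 1/18 = 235/18
  12 + 18/235 = 2838/235
  1 + 235/2838 = 3073/2838
  21 + 2838/3073 = 67371/3073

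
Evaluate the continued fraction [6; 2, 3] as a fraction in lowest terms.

45/7

Fold from the inside: start with 3/1.
  2 + 1/3 = 7/3
  6 + 3/7 = 45/7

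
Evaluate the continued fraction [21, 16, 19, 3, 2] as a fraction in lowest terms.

Fold from the inside: start with 2/1.
  3 + 1/2 = 7/2
  19 + 2/7 = 135/7
  16 + 7/135 = 2167/135
  21 + 135/2167 = 45642/2167

45642/2167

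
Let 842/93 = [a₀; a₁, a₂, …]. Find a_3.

842 = 9·93 + 5   →  a_0 = 9
93 = 18·5 + 3   →  a_1 = 18
5 = 1·3 + 2   →  a_2 = 1
3 = 1·2 + 1   →  a_3 = 1

1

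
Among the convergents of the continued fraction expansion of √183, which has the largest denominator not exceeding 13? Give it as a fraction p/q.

√183 = [13; 1, 1, 8, 1, 1, 26, …] (period length 6).
Convergents:
  p_0/q_0 = 13/1
  p_1/q_1 = 14/1
  p_2/q_2 = 27/2
  p_3/q_3 = 230/17
q_2 = 2 ≤ 13 < 17 = q_3, so the answer is 27/2.

27/2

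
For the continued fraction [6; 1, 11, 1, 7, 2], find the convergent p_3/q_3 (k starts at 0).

90/13

Using pₖ = aₖpₖ₋₁ + pₖ₋₂, qₖ = aₖqₖ₋₁ + qₖ₋₂ (with p₋₁=1, p₋₂=0, q₋₁=0, q₋₂=1):
  k=0: a=6, p=6, q=1
  k=1: a=1, p=7, q=1
  k=2: a=11, p=83, q=12
  k=3: a=1, p=90, q=13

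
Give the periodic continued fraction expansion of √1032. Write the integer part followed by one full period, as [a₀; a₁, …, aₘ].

a₀ = ⌊√1032⌋ = 32.
With m₀=0, d₀=1 and mₖ₊₁ = dₖaₖ − mₖ, dₖ₊₁ = (n − mₖ₊₁²)/dₖ, aₖ₊₁ = ⌊(a₀+mₖ₊₁)/dₖ₊₁⌋:
  k=1: m=32, d=8, a=8
  k=2: m=32, d=1, a=64
d=1 and a=2a₀=64 at k=2, so the next step gives (m, d) = (32, 8) again — its k=1 value — and the period has length 2.

[32; 8, 64]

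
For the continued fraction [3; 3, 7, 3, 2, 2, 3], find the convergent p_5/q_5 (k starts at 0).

Using pₖ = aₖpₖ₋₁ + pₖ₋₂, qₖ = aₖqₖ₋₁ + qₖ₋₂ (with p₋₁=1, p₋₂=0, q₋₁=0, q₋₂=1):
  k=0: a=3, p=3, q=1
  k=1: a=3, p=10, q=3
  k=2: a=7, p=73, q=22
  k=3: a=3, p=229, q=69
  k=4: a=2, p=531, q=160
  k=5: a=2, p=1291, q=389

1291/389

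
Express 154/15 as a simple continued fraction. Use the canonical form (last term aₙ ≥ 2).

154 = 10·15 + 4
15 = 3·4 + 3
4 = 1·3 + 1
3 = 3·1 + 0  (stop)
So 154/15 = [10; 3, 1, 3].

[10; 3, 1, 3]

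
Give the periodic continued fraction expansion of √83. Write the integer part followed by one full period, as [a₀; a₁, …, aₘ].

a₀ = ⌊√83⌋ = 9.
With m₀=0, d₀=1 and mₖ₊₁ = dₖaₖ − mₖ, dₖ₊₁ = (n − mₖ₊₁²)/dₖ, aₖ₊₁ = ⌊(a₀+mₖ₊₁)/dₖ₊₁⌋:
  k=1: m=9, d=2, a=9
  k=2: m=9, d=1, a=18
d=1 and a=2a₀=18 at k=2, so the next step gives (m, d) = (9, 2) again — its k=1 value — and the period has length 2.

[9; 9, 18]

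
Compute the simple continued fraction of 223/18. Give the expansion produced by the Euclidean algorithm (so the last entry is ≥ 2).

[12; 2, 1, 1, 3]

223 = 12×18 + 7
18 = 2×7 + 4
7 = 1×4 + 3
4 = 1×3 + 1
3 = 3×1 + 0  (stop)
So 223/18 = [12; 2, 1, 1, 3].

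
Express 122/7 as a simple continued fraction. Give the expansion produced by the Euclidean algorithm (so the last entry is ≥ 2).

[17; 2, 3]

122 = 17*7 + 3
7 = 2*3 + 1
3 = 3*1 + 0  (stop)
So 122/7 = [17; 2, 3].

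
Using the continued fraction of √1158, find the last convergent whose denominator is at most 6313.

78710/2313

√1158 = [34; 34, 68, …] (period length 2).
Convergents:
  p_0/q_0 = 34/1
  p_1/q_1 = 1157/34
  p_2/q_2 = 78710/2313
  p_3/q_3 = 2677297/78676
q_2 = 2313 ≤ 6313 < 78676 = q_3, so the answer is 78710/2313.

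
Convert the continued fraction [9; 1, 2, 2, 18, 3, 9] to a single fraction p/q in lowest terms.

35696/3675

Fold from the inside: start with 9/1.
  3 + 1/9 = 28/9
  18 + 9/28 = 513/28
  2 + 28/513 = 1054/513
  2 + 513/1054 = 2621/1054
  1 + 1054/2621 = 3675/2621
  9 + 2621/3675 = 35696/3675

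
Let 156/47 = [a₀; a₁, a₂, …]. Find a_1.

156 = 3·47 + 15   →  a_0 = 3
47 = 3·15 + 2   →  a_1 = 3

3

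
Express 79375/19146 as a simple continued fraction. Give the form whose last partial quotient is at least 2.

79375 = 4·19146 + 2791
19146 = 6·2791 + 2400
2791 = 1·2400 + 391
2400 = 6·391 + 54
391 = 7·54 + 13
54 = 4·13 + 2
13 = 6·2 + 1
2 = 2·1 + 0  (stop)
So 79375/19146 = [4; 6, 1, 6, 7, 4, 6, 2].

[4; 6, 1, 6, 7, 4, 6, 2]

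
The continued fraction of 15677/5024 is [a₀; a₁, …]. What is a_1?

15677 = 3·5024 + 605   →  a_0 = 3
5024 = 8·605 + 184   →  a_1 = 8

8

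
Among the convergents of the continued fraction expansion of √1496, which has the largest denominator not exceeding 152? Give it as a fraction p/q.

√1496 = [38; 1, 2, 9, 2, 1, 76, …] (period length 6).
Convergents:
  p_0/q_0 = 38/1
  p_1/q_1 = 39/1
  p_2/q_2 = 116/3
  p_3/q_3 = 1083/28
  p_4/q_4 = 2282/59
  p_5/q_5 = 3365/87
  p_6/q_6 = 258022/6671
q_5 = 87 ≤ 152 < 6671 = q_6, so the answer is 3365/87.

3365/87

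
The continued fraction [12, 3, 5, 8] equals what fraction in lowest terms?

Using pₖ = aₖpₖ₋₁ + pₖ₋₂ and qₖ = aₖqₖ₋₁ + qₖ₋₂:
  k=0: a=12, p=12, q=1
  k=1: a=3, p=37, q=3
  k=2: a=5, p=197, q=16
  k=3: a=8, p=1613, q=131

1613/131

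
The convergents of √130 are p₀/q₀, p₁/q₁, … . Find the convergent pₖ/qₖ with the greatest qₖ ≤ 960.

√130 = [11; 2, 2, 22, …] (period length 3).
Convergents:
  p_0/q_0 = 11/1
  p_1/q_1 = 23/2
  p_2/q_2 = 57/5
  p_3/q_3 = 1277/112
  p_4/q_4 = 2611/229
  p_5/q_5 = 6499/570
  p_6/q_6 = 145589/12769
q_5 = 570 ≤ 960 < 12769 = q_6, so the answer is 6499/570.

6499/570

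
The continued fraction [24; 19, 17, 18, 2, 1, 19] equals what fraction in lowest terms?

Using pₖ = aₖpₖ₋₁ + pₖ₋₂ and qₖ = aₖqₖ₋₁ + qₖ₋₂:
  k=0: a=24, p=24, q=1
  k=1: a=19, p=457, q=19
  k=2: a=17, p=7793, q=324
  k=3: a=18, p=140731, q=5851
  k=4: a=2, p=289255, q=12026
  k=5: a=1, p=429986, q=17877
  k=6: a=19, p=8458989, q=351689

8458989/351689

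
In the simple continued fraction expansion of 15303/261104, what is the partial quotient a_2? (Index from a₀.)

16

15303 = 0·261104 + 15303   →  a_0 = 0
261104 = 17·15303 + 953   →  a_1 = 17
15303 = 16·953 + 55   →  a_2 = 16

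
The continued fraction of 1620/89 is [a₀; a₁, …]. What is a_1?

4

1620 = 18·89 + 18   →  a_0 = 18
89 = 4·18 + 17   →  a_1 = 4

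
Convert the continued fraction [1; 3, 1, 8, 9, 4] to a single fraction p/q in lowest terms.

Fold from the inside: start with 4/1.
  9 + 1/4 = 37/4
  8 + 4/37 = 300/37
  1 + 37/300 = 337/300
  3 + 300/337 = 1311/337
  1 + 337/1311 = 1648/1311

1648/1311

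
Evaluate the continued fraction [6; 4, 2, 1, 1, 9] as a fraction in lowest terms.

1314/211

Using pₖ = aₖpₖ₋₁ + pₖ₋₂ and qₖ = aₖqₖ₋₁ + qₖ₋₂:
  k=0: a=6, p=6, q=1
  k=1: a=4, p=25, q=4
  k=2: a=2, p=56, q=9
  k=3: a=1, p=81, q=13
  k=4: a=1, p=137, q=22
  k=5: a=9, p=1314, q=211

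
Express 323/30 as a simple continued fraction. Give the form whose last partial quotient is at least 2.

323 = 10×30 + 23
30 = 1×23 + 7
23 = 3×7 + 2
7 = 3×2 + 1
2 = 2×1 + 0  (stop)
So 323/30 = [10; 1, 3, 3, 2].

[10; 1, 3, 3, 2]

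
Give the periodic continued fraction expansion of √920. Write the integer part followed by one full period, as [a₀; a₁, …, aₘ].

a₀ = ⌊√920⌋ = 30.
With m₀=0, d₀=1 and mₖ₊₁ = dₖaₖ − mₖ, dₖ₊₁ = (n − mₖ₊₁²)/dₖ, aₖ₊₁ = ⌊(a₀+mₖ₊₁)/dₖ₊₁⌋:
  k=1: m=30, d=20, a=3
  k=2: m=30, d=1, a=60
d=1 and a=2a₀=60 at k=2, so the next step gives (m, d) = (30, 20) again — its k=1 value — and the period has length 2.

[30; 3, 60]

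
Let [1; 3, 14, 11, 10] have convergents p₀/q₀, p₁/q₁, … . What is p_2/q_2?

Using pₖ = aₖpₖ₋₁ + pₖ₋₂, qₖ = aₖqₖ₋₁ + qₖ₋₂ (with p₋₁=1, p₋₂=0, q₋₁=0, q₋₂=1):
  k=0: a=1, p=1, q=1
  k=1: a=3, p=4, q=3
  k=2: a=14, p=57, q=43

57/43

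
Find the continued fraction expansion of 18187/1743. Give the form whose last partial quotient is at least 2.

[10; 2, 3, 3, 3, 1, 2, 6]

18187 = 10·1743 + 757
1743 = 2·757 + 229
757 = 3·229 + 70
229 = 3·70 + 19
70 = 3·19 + 13
19 = 1·13 + 6
13 = 2·6 + 1
6 = 6·1 + 0  (stop)
So 18187/1743 = [10; 2, 3, 3, 3, 1, 2, 6].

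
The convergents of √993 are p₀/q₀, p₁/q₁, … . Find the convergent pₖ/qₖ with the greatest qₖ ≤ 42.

√993 = [31; 1, 1, 20, 1, 1, 62, …] (period length 6).
Convergents:
  p_0/q_0 = 31/1
  p_1/q_1 = 32/1
  p_2/q_2 = 63/2
  p_3/q_3 = 1292/41
  p_4/q_4 = 1355/43
q_3 = 41 ≤ 42 < 43 = q_4, so the answer is 1292/41.

1292/41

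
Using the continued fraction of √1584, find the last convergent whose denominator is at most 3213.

79201/1990

√1584 = [39; 1, 3, 1, 78, …] (period length 4).
Convergents:
  p_0/q_0 = 39/1
  p_1/q_1 = 40/1
  p_2/q_2 = 159/4
  p_3/q_3 = 199/5
  p_4/q_4 = 15681/394
  p_5/q_5 = 15880/399
  p_6/q_6 = 63321/1591
  p_7/q_7 = 79201/1990
  p_8/q_8 = 6240999/156811
q_7 = 1990 ≤ 3213 < 156811 = q_8, so the answer is 79201/1990.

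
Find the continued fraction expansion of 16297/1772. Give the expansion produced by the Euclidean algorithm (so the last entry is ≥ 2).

16297 = 9·1772 + 349
1772 = 5·349 + 27
349 = 12·27 + 25
27 = 1·25 + 2
25 = 12·2 + 1
2 = 2·1 + 0  (stop)
So 16297/1772 = [9; 5, 12, 1, 12, 2].

[9; 5, 12, 1, 12, 2]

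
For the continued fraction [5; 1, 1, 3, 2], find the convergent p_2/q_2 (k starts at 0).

Using pₖ = aₖpₖ₋₁ + pₖ₋₂, qₖ = aₖqₖ₋₁ + qₖ₋₂ (with p₋₁=1, p₋₂=0, q₋₁=0, q₋₂=1):
  k=0: a=5, p=5, q=1
  k=1: a=1, p=6, q=1
  k=2: a=1, p=11, q=2

11/2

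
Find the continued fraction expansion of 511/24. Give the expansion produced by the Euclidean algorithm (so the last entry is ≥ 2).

[21; 3, 2, 3]

511 = 21*24 + 7
24 = 3*7 + 3
7 = 2*3 + 1
3 = 3*1 + 0  (stop)
So 511/24 = [21; 3, 2, 3].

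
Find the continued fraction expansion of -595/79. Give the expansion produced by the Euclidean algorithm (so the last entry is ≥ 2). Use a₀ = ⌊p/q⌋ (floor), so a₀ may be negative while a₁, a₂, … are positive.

-595 = -8·79 + 37
79 = 2·37 + 5
37 = 7·5 + 2
5 = 2·2 + 1
2 = 2·1 + 0  (stop)
So -595/79 = [-8; 2, 7, 2, 2].

[-8; 2, 7, 2, 2]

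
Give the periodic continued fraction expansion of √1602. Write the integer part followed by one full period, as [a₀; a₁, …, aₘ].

[40; 40, 80]

a₀ = ⌊√1602⌋ = 40.
With m₀=0, d₀=1 and mₖ₊₁ = dₖaₖ − mₖ, dₖ₊₁ = (n − mₖ₊₁²)/dₖ, aₖ₊₁ = ⌊(a₀+mₖ₊₁)/dₖ₊₁⌋:
  k=1: m=40, d=2, a=40
  k=2: m=40, d=1, a=80
d=1 and a=2a₀=80 at k=2, so the next step gives (m, d) = (40, 2) again — its k=1 value — and the period has length 2.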